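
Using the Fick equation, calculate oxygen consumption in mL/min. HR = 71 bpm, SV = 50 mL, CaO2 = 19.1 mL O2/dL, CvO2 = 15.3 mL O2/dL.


CO = HR*SV = 71*50/1000 = 3.55 L/min
a-v O2 diff = 19.1 - 15.3 = 3.8 mL/dL
VO2 = CO * (CaO2-CvO2) * 10 dL/L
VO2 = 3.55 * 3.8 * 10
VO2 = 134.9 mL/min


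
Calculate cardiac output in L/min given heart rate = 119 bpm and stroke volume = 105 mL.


CO = HR * SV
CO = 119 * 105 / 1000
CO = 12.49 L/min


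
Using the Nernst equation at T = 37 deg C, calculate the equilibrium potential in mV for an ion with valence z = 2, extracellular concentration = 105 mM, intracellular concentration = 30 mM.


E = (RT/(zF)) * ln(C_out/C_in)
T = 37 + 273.15 = 310.15 K
E = (8.314 * 310.15 / (2 * 96485)) * ln(105/30)
E = 16.74 mV


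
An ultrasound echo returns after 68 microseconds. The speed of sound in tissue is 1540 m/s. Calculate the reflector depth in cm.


depth = c * t / 2
t = 68 us = 6.8000e-05 s
depth = 1540 * 6.8000e-05 / 2
depth = 0.05236 m = 5.236 cm


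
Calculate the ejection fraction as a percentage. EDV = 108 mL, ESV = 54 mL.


SV = EDV - ESV = 108 - 54 = 54 mL
EF = SV/EDV * 100 = 54/108 * 100
EF = 50%


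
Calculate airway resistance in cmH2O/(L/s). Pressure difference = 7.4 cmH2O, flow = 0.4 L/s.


R = dP / flow
R = 7.4 / 0.4
R = 18.5 cmH2O/(L/s)


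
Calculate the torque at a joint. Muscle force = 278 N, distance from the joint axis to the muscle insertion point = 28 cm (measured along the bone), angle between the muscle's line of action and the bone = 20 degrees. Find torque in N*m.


Torque = F * d * sin(theta)   (moment arm = d*sin(theta))
d = 28 cm = 0.28 m
Torque = 278 * 0.28 * sin(20)
Torque = 26.62 N*m


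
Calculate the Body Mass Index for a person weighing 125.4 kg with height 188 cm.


BMI = weight / height^2
height = 188 cm = 1.88 m
BMI = 125.4 / 1.88^2
BMI = 35.48 kg/m^2


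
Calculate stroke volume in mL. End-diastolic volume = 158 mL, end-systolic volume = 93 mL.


SV = EDV - ESV
SV = 158 - 93
SV = 65 mL


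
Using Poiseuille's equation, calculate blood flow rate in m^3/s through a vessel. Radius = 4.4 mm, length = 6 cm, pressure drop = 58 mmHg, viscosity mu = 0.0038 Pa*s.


Q = pi*r^4*dP / (8*mu*L)
r = 0.0044 m, L = 0.06 m
dP = 58 mmHg = 7732.676 Pa
Q = 0.004992 m^3/s


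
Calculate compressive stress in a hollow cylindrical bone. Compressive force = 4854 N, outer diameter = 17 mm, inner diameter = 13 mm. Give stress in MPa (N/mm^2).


A = pi*(r_o^2 - r_i^2)
r_o = 8.5 mm, r_i = 6.5 mm
A = 94.2478 mm^2
sigma = F/A = 4854 / 94.2478
sigma = 51.5 MPa


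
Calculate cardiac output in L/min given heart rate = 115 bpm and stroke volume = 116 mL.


CO = HR * SV
CO = 115 * 116 / 1000
CO = 13.34 L/min


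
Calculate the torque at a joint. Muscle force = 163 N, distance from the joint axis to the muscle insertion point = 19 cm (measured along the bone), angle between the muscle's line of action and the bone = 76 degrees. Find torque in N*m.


Torque = F * d * sin(theta)   (moment arm = d*sin(theta))
d = 19 cm = 0.19 m
Torque = 163 * 0.19 * sin(76)
Torque = 30.05 N*m


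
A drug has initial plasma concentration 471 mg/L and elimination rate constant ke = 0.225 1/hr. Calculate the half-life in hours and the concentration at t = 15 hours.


t_half = ln(2) / ke = 0.693147 / 0.225 = 3.081 hr
C(t) = C0 * exp(-ke*t) = 471 * exp(-0.225*15)
C(15) = 16.12 mg/L


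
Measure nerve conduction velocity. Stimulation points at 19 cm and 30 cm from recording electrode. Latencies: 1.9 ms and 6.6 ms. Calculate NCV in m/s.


Distance = (30 - 19) / 100 = 0.11 m
dt = (6.6 - 1.9) / 1000 = 0.0047 s
NCV = dist / dt = 23.4 m/s


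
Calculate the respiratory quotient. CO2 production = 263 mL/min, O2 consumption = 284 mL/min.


RQ = VCO2 / VO2
RQ = 263 / 284
RQ = 0.9261


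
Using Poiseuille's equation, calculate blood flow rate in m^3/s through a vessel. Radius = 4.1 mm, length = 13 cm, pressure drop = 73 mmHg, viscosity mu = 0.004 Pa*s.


Q = pi*r^4*dP / (8*mu*L)
r = 0.0041 m, L = 0.13 m
dP = 73 mmHg = 9732.506 Pa
Q = 0.002077 m^3/s


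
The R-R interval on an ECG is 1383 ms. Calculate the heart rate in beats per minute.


HR = 60 / RR_interval(s)
RR = 1383 ms = 1.383 s
HR = 60 / 1.383 = 43.38 bpm


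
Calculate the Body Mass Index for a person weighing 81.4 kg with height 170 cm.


BMI = weight / height^2
height = 170 cm = 1.7 m
BMI = 81.4 / 1.7^2
BMI = 28.17 kg/m^2


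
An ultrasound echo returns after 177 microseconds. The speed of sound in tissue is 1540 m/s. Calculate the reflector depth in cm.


depth = c * t / 2
t = 177 us = 1.7700e-04 s
depth = 1540 * 1.7700e-04 / 2
depth = 0.13629 m = 13.629 cm


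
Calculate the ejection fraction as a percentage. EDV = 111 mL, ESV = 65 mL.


SV = EDV - ESV = 111 - 65 = 46 mL
EF = SV/EDV * 100 = 46/111 * 100
EF = 41.44%


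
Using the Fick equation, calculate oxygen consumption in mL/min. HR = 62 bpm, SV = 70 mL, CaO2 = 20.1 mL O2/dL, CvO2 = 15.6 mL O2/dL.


CO = HR*SV = 62*70/1000 = 4.34 L/min
a-v O2 diff = 20.1 - 15.6 = 4.5 mL/dL
VO2 = CO * (CaO2-CvO2) * 10 dL/L
VO2 = 4.34 * 4.5 * 10
VO2 = 195.3 mL/min


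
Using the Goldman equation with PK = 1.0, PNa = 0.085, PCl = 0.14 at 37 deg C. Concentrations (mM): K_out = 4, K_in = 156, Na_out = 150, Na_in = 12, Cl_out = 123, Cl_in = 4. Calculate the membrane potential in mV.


Vm = (RT/F)*ln((PK*Ko + PNa*Nao + PCl*Cli)/(PK*Ki + PNa*Nai + PCl*Clo))
Numer = 17.31, Denom = 174.24
Vm = -61.71 mV


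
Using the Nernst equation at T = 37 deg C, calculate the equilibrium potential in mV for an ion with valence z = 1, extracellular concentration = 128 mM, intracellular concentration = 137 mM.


E = (RT/(zF)) * ln(C_out/C_in)
T = 37 + 273.15 = 310.15 K
E = (8.314 * 310.15 / (1 * 96485)) * ln(128/137)
E = -1.816 mV


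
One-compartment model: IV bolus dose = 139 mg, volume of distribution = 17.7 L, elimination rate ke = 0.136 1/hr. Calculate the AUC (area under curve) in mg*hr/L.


C0 = Dose/Vd = 139/17.7 = 7.85311 mg/L
AUC = C0/ke = 7.85311/0.136
AUC = 57.74 mg*hr/L


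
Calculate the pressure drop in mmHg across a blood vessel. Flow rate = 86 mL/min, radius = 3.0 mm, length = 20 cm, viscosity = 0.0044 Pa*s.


dP = 8*mu*L*Q / (pi*r^4)
Q = 86 mL/min = 1.43333e-06 m^3/s
dP = 39.6537 Pa = 39.6537 / 133.322 mmHg = 0.2974 mmHg


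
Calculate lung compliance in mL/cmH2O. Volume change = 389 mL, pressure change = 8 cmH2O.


C = dV / dP
C = 389 / 8
C = 48.62 mL/cmH2O


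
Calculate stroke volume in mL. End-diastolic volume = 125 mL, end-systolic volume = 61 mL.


SV = EDV - ESV
SV = 125 - 61
SV = 64 mL


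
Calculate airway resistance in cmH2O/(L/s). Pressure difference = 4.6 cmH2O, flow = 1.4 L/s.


R = dP / flow
R = 4.6 / 1.4
R = 3.286 cmH2O/(L/s)


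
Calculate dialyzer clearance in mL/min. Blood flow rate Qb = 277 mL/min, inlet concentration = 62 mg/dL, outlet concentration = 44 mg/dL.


K = Qb * (Cb_in - Cb_out) / Cb_in
K = 277 * (62 - 44) / 62
K = 80.42 mL/min


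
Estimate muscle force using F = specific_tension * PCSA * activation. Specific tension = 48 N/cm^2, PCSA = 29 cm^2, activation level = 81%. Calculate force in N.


F = sigma * PCSA * activation
F = 48 * 29 * 0.81
F = 1128 N


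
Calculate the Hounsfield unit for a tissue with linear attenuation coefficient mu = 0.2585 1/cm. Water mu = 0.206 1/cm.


HU = ((mu_tissue - mu_water) / mu_water) * 1000
HU = ((0.2585 - 0.206) / 0.206) * 1000
HU = 254.9


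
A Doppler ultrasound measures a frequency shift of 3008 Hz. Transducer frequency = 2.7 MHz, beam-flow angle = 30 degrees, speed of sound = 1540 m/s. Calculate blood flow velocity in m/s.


v = fd * c / (2 * f0 * cos(theta))
v = 3008 * 1540 / (2 * 2.7000e+06 * cos(30))
v = 0.9905 m/s


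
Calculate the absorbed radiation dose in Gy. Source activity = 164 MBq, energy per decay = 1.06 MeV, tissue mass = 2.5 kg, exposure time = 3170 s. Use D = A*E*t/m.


A = 164 MBq = 1.6400e+08 Bq
E = 1.06 MeV = 1.69812e-13 J
D = A*E*t/m = 1.6400e+08*1.69812e-13*3170/2.5
D = 0.03531 Gy


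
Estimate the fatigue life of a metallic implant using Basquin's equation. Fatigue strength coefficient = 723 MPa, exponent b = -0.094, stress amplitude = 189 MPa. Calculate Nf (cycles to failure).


sigma_a = sigma_f' * (2Nf)^b
2Nf = (sigma_a/sigma_f')^(1/b)
2Nf = (189/723)^(1/-0.094)
2Nf = 1580105.5
Nf = 7.901e+05


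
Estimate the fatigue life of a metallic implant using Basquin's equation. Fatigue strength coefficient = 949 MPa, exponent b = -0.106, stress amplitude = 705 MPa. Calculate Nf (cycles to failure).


sigma_a = sigma_f' * (2Nf)^b
2Nf = (sigma_a/sigma_f')^(1/b)
2Nf = (705/949)^(1/-0.106)
2Nf = 16.508532
Nf = 8.254


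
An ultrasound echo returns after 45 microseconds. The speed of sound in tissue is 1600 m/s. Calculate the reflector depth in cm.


depth = c * t / 2
t = 45 us = 4.5000e-05 s
depth = 1600 * 4.5000e-05 / 2
depth = 0.036 m = 3.6 cm


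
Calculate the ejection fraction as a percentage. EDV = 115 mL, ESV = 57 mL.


SV = EDV - ESV = 115 - 57 = 58 mL
EF = SV/EDV * 100 = 58/115 * 100
EF = 50.43%


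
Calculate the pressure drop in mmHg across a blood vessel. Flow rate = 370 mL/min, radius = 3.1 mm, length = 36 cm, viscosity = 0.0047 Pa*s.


dP = 8*mu*L*Q / (pi*r^4)
Q = 370 mL/min = 6.16667e-06 m^3/s
dP = 287.703 Pa = 287.703 / 133.322 mmHg = 2.158 mmHg


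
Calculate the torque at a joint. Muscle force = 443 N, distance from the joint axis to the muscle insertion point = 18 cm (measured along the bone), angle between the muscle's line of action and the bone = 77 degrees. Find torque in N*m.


Torque = F * d * sin(theta)   (moment arm = d*sin(theta))
d = 18 cm = 0.18 m
Torque = 443 * 0.18 * sin(77)
Torque = 77.7 N*m


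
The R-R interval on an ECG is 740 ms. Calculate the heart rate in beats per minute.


HR = 60 / RR_interval(s)
RR = 740 ms = 0.74 s
HR = 60 / 0.74 = 81.08 bpm


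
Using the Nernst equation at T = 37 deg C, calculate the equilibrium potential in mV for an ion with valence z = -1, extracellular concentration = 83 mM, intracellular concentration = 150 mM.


E = (RT/(zF)) * ln(C_out/C_in)
T = 37 + 273.15 = 310.15 K
E = (8.314 * 310.15 / (-1 * 96485)) * ln(83/150)
E = 15.82 mV


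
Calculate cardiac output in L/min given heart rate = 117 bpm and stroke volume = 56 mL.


CO = HR * SV
CO = 117 * 56 / 1000
CO = 6.552 L/min


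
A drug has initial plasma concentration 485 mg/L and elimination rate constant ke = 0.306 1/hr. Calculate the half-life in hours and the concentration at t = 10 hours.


t_half = ln(2) / ke = 0.693147 / 0.306 = 2.265 hr
C(t) = C0 * exp(-ke*t) = 485 * exp(-0.306*10)
C(10) = 22.74 mg/L


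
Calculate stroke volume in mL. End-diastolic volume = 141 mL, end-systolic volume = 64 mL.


SV = EDV - ESV
SV = 141 - 64
SV = 77 mL


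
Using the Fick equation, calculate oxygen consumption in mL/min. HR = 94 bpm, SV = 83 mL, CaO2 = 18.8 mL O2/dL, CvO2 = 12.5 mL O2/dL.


CO = HR*SV = 94*83/1000 = 7.802 L/min
a-v O2 diff = 18.8 - 12.5 = 6.3 mL/dL
VO2 = CO * (CaO2-CvO2) * 10 dL/L
VO2 = 7.802 * 6.3 * 10
VO2 = 491.5 mL/min


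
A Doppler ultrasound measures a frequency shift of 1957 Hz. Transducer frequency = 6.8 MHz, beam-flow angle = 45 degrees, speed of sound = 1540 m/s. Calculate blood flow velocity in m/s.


v = fd * c / (2 * f0 * cos(theta))
v = 1957 * 1540 / (2 * 6.8000e+06 * cos(45))
v = 0.3134 m/s


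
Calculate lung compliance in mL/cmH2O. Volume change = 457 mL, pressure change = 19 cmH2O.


C = dV / dP
C = 457 / 19
C = 24.05 mL/cmH2O


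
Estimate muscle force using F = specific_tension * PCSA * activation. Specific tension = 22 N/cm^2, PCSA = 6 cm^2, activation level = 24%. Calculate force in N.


F = sigma * PCSA * activation
F = 22 * 6 * 0.24
F = 31.68 N


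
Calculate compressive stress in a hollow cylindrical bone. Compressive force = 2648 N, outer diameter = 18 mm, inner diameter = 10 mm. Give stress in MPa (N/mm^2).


A = pi*(r_o^2 - r_i^2)
r_o = 9 mm, r_i = 5 mm
A = 175.929 mm^2
sigma = F/A = 2648 / 175.929
sigma = 15.05 MPa


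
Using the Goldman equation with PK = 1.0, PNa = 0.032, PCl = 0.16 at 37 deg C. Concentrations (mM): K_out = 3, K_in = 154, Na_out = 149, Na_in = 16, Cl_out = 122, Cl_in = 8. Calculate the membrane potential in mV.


Vm = (RT/F)*ln((PK*Ko + PNa*Nao + PCl*Cli)/(PK*Ki + PNa*Nai + PCl*Clo))
Numer = 9.048, Denom = 174.032
Vm = -79.02 mV


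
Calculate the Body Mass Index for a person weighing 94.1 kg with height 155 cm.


BMI = weight / height^2
height = 155 cm = 1.55 m
BMI = 94.1 / 1.55^2
BMI = 39.17 kg/m^2


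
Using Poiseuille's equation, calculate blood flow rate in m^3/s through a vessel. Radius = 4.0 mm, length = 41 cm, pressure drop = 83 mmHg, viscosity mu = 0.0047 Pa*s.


Q = pi*r^4*dP / (8*mu*L)
r = 0.004 m, L = 0.41 m
dP = 83 mmHg = 11065.726 Pa
Q = 5.7730e-04 m^3/s


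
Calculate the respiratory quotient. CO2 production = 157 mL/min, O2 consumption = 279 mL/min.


RQ = VCO2 / VO2
RQ = 157 / 279
RQ = 0.5627


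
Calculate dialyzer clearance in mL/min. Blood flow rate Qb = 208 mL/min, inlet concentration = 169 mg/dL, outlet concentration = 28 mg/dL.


K = Qb * (Cb_in - Cb_out) / Cb_in
K = 208 * (169 - 28) / 169
K = 173.5 mL/min


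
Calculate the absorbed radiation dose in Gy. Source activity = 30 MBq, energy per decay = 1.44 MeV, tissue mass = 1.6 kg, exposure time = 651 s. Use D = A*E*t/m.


A = 30 MBq = 3.0000e+07 Bq
E = 1.44 MeV = 2.30688e-13 J
D = A*E*t/m = 3.0000e+07*2.30688e-13*651/1.6
D = 0.002816 Gy


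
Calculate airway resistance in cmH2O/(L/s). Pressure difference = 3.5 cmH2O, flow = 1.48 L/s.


R = dP / flow
R = 3.5 / 1.48
R = 2.365 cmH2O/(L/s)


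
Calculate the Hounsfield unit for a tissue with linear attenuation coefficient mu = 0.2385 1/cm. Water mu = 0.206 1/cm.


HU = ((mu_tissue - mu_water) / mu_water) * 1000
HU = ((0.2385 - 0.206) / 0.206) * 1000
HU = 157.8


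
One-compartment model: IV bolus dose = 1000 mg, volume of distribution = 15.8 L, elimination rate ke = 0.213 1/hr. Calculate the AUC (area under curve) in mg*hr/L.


C0 = Dose/Vd = 1000/15.8 = 63.2911 mg/L
AUC = C0/ke = 63.2911/0.213
AUC = 297.1 mg*hr/L


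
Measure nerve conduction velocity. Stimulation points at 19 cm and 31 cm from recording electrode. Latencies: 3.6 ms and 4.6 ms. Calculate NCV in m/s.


Distance = (31 - 19) / 100 = 0.12 m
dt = (4.6 - 3.6) / 1000 = 1.0000e-03 s
NCV = dist / dt = 120 m/s


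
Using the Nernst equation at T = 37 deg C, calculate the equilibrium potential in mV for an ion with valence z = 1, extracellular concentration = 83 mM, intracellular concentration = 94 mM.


E = (RT/(zF)) * ln(C_out/C_in)
T = 37 + 273.15 = 310.15 K
E = (8.314 * 310.15 / (1 * 96485)) * ln(83/94)
E = -3.326 mV


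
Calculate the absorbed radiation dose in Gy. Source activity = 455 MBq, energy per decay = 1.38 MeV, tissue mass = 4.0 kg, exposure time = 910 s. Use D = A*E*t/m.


A = 455 MBq = 4.5500e+08 Bq
E = 1.38 MeV = 2.21076e-13 J
D = A*E*t/m = 4.5500e+08*2.21076e-13*910/4.0
D = 0.02288 Gy


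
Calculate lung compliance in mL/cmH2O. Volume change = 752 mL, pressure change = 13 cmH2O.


C = dV / dP
C = 752 / 13
C = 57.85 mL/cmH2O


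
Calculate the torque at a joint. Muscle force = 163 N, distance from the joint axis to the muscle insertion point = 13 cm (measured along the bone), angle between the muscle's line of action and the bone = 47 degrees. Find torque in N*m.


Torque = F * d * sin(theta)   (moment arm = d*sin(theta))
d = 13 cm = 0.13 m
Torque = 163 * 0.13 * sin(47)
Torque = 15.5 N*m


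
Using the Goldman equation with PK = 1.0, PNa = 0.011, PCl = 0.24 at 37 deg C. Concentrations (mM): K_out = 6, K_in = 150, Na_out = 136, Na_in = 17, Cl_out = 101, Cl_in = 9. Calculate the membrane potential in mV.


Vm = (RT/F)*ln((PK*Ko + PNa*Nao + PCl*Cli)/(PK*Ki + PNa*Nai + PCl*Clo))
Numer = 9.656, Denom = 174.427
Vm = -77.34 mV


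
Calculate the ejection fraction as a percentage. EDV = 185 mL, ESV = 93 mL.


SV = EDV - ESV = 185 - 93 = 92 mL
EF = SV/EDV * 100 = 92/185 * 100
EF = 49.73%


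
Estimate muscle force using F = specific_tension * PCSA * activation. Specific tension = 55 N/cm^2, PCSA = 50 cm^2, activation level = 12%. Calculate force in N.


F = sigma * PCSA * activation
F = 55 * 50 * 0.12
F = 330 N


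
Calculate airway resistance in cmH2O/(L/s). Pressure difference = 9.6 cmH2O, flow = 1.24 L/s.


R = dP / flow
R = 9.6 / 1.24
R = 7.742 cmH2O/(L/s)


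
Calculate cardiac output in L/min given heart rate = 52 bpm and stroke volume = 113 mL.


CO = HR * SV
CO = 52 * 113 / 1000
CO = 5.876 L/min


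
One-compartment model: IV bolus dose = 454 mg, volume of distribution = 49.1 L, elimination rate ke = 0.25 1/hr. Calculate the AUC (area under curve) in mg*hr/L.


C0 = Dose/Vd = 454/49.1 = 9.24644 mg/L
AUC = C0/ke = 9.24644/0.25
AUC = 36.99 mg*hr/L


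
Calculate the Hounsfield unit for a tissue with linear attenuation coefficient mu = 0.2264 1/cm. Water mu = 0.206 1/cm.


HU = ((mu_tissue - mu_water) / mu_water) * 1000
HU = ((0.2264 - 0.206) / 0.206) * 1000
HU = 99.03


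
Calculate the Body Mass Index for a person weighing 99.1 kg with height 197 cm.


BMI = weight / height^2
height = 197 cm = 1.97 m
BMI = 99.1 / 1.97^2
BMI = 25.54 kg/m^2


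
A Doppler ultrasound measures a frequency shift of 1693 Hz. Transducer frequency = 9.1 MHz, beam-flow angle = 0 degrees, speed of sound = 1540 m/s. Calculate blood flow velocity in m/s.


v = fd * c / (2 * f0 * cos(theta))
v = 1693 * 1540 / (2 * 9.1000e+06 * cos(0))
v = 0.1433 m/s


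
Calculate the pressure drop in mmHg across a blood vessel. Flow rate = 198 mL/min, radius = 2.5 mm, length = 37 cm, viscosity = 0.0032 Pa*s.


dP = 8*mu*L*Q / (pi*r^4)
Q = 198 mL/min = 3.3e-06 m^3/s
dP = 254.71 Pa = 254.71 / 133.322 mmHg = 1.91 mmHg


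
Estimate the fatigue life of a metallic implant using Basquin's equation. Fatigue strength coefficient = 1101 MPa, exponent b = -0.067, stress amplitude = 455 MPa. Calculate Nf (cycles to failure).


sigma_a = sigma_f' * (2Nf)^b
2Nf = (sigma_a/sigma_f')^(1/b)
2Nf = (455/1101)^(1/-0.067)
2Nf = 534562.93
Nf = 2.673e+05


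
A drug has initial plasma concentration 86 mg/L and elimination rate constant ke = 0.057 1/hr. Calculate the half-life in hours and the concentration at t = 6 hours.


t_half = ln(2) / ke = 0.693147 / 0.057 = 12.16 hr
C(t) = C0 * exp(-ke*t) = 86 * exp(-0.057*6)
C(6) = 61.09 mg/L


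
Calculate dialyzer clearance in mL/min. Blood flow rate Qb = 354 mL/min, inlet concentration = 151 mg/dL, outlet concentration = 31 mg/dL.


K = Qb * (Cb_in - Cb_out) / Cb_in
K = 354 * (151 - 31) / 151
K = 281.3 mL/min


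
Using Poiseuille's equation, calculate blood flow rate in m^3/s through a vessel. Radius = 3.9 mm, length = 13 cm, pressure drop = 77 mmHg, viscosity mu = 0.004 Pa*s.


Q = pi*r^4*dP / (8*mu*L)
r = 0.0039 m, L = 0.13 m
dP = 77 mmHg = 10265.794 Pa
Q = 0.001794 m^3/s


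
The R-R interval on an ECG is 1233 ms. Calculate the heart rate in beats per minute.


HR = 60 / RR_interval(s)
RR = 1233 ms = 1.233 s
HR = 60 / 1.233 = 48.66 bpm


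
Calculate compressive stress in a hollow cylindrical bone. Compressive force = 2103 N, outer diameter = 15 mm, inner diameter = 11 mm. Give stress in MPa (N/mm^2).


A = pi*(r_o^2 - r_i^2)
r_o = 7.5 mm, r_i = 5.5 mm
A = 81.6814 mm^2
sigma = F/A = 2103 / 81.6814
sigma = 25.75 MPa


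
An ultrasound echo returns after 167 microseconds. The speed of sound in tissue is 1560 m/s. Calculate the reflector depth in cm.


depth = c * t / 2
t = 167 us = 1.6700e-04 s
depth = 1560 * 1.6700e-04 / 2
depth = 0.13026 m = 13.026 cm


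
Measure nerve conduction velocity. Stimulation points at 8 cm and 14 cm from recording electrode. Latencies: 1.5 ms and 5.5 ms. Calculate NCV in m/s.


Distance = (14 - 8) / 100 = 0.06 m
dt = (5.5 - 1.5) / 1000 = 0.004 s
NCV = dist / dt = 15 m/s


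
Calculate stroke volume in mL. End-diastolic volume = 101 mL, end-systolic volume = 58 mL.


SV = EDV - ESV
SV = 101 - 58
SV = 43 mL


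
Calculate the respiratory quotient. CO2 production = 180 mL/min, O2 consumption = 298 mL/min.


RQ = VCO2 / VO2
RQ = 180 / 298
RQ = 0.604


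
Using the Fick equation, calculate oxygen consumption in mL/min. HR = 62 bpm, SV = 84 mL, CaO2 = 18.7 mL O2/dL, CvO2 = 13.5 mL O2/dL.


CO = HR*SV = 62*84/1000 = 5.208 L/min
a-v O2 diff = 18.7 - 13.5 = 5.2 mL/dL
VO2 = CO * (CaO2-CvO2) * 10 dL/L
VO2 = 5.208 * 5.2 * 10
VO2 = 270.8 mL/min


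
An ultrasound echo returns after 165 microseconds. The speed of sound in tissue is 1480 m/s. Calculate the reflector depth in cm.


depth = c * t / 2
t = 165 us = 1.6500e-04 s
depth = 1480 * 1.6500e-04 / 2
depth = 0.1221 m = 12.21 cm


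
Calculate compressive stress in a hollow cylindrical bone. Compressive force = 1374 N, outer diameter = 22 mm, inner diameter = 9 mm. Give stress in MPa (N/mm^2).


A = pi*(r_o^2 - r_i^2)
r_o = 11 mm, r_i = 4.5 mm
A = 316.515 mm^2
sigma = F/A = 1374 / 316.515
sigma = 4.341 MPa


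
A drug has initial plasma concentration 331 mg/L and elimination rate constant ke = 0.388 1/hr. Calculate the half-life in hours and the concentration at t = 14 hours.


t_half = ln(2) / ke = 0.693147 / 0.388 = 1.786 hr
C(t) = C0 * exp(-ke*t) = 331 * exp(-0.388*14)
C(14) = 1.448 mg/L


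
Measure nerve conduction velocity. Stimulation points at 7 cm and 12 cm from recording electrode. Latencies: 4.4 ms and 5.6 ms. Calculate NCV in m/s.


Distance = (12 - 7) / 100 = 0.05 m
dt = (5.6 - 4.4) / 1000 = 0.0012 s
NCV = dist / dt = 41.67 m/s


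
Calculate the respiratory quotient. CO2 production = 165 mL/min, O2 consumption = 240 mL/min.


RQ = VCO2 / VO2
RQ = 165 / 240
RQ = 0.6875


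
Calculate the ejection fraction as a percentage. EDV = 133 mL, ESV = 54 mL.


SV = EDV - ESV = 133 - 54 = 79 mL
EF = SV/EDV * 100 = 79/133 * 100
EF = 59.4%


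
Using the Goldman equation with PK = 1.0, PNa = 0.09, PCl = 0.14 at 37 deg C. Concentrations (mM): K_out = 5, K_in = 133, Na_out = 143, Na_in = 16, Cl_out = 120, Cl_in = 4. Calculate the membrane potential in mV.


Vm = (RT/F)*ln((PK*Ko + PNa*Nao + PCl*Cli)/(PK*Ki + PNa*Nai + PCl*Clo))
Numer = 18.43, Denom = 151.24
Vm = -56.25 mV


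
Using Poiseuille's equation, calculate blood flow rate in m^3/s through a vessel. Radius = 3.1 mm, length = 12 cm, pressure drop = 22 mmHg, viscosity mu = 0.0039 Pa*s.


Q = pi*r^4*dP / (8*mu*L)
r = 0.0031 m, L = 0.12 m
dP = 22 mmHg = 2933.084 Pa
Q = 2.2729e-04 m^3/s


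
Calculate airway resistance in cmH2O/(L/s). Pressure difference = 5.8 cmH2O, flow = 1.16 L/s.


R = dP / flow
R = 5.8 / 1.16
R = 5 cmH2O/(L/s)


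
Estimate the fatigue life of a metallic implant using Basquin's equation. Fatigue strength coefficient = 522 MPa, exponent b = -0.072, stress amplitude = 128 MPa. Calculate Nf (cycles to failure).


sigma_a = sigma_f' * (2Nf)^b
2Nf = (sigma_a/sigma_f')^(1/b)
2Nf = (128/522)^(1/-0.072)
2Nf = 3.0103606e+08
Nf = 1.5052e+08


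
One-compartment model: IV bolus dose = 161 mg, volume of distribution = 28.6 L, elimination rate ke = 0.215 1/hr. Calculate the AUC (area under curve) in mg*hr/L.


C0 = Dose/Vd = 161/28.6 = 5.62937 mg/L
AUC = C0/ke = 5.62937/0.215
AUC = 26.18 mg*hr/L


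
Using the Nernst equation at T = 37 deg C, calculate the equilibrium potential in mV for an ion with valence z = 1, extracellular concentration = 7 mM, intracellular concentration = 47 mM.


E = (RT/(zF)) * ln(C_out/C_in)
T = 37 + 273.15 = 310.15 K
E = (8.314 * 310.15 / (1 * 96485)) * ln(7/47)
E = -50.89 mV


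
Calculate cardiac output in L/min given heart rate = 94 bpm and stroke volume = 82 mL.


CO = HR * SV
CO = 94 * 82 / 1000
CO = 7.708 L/min


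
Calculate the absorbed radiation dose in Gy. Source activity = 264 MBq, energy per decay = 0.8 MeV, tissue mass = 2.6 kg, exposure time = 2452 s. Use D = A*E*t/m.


A = 264 MBq = 2.6400e+08 Bq
E = 0.8 MeV = 1.2816e-13 J
D = A*E*t/m = 2.6400e+08*1.2816e-13*2452/2.6
D = 0.03191 Gy


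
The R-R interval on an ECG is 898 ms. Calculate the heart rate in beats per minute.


HR = 60 / RR_interval(s)
RR = 898 ms = 0.898 s
HR = 60 / 0.898 = 66.82 bpm


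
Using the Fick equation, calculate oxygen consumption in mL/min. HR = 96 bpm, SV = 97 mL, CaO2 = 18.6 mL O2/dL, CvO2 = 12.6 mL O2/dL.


CO = HR*SV = 96*97/1000 = 9.312 L/min
a-v O2 diff = 18.6 - 12.6 = 6 mL/dL
VO2 = CO * (CaO2-CvO2) * 10 dL/L
VO2 = 9.312 * 6 * 10
VO2 = 558.7 mL/min


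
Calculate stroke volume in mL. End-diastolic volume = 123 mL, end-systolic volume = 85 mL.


SV = EDV - ESV
SV = 123 - 85
SV = 38 mL


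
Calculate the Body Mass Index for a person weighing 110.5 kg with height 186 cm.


BMI = weight / height^2
height = 186 cm = 1.86 m
BMI = 110.5 / 1.86^2
BMI = 31.94 kg/m^2


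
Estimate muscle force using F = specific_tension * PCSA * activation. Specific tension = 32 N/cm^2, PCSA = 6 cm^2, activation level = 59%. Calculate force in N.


F = sigma * PCSA * activation
F = 32 * 6 * 0.59
F = 113.3 N


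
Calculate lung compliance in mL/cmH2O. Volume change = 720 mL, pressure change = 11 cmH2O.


C = dV / dP
C = 720 / 11
C = 65.45 mL/cmH2O


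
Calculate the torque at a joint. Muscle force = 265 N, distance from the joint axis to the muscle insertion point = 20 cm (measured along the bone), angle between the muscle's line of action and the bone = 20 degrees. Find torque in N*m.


Torque = F * d * sin(theta)   (moment arm = d*sin(theta))
d = 20 cm = 0.2 m
Torque = 265 * 0.2 * sin(20)
Torque = 18.13 N*m


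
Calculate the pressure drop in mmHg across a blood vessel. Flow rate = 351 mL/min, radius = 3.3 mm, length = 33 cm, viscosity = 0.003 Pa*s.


dP = 8*mu*L*Q / (pi*r^4)
Q = 351 mL/min = 5.85e-06 m^3/s
dP = 124.358 Pa = 124.358 / 133.322 mmHg = 0.9328 mmHg


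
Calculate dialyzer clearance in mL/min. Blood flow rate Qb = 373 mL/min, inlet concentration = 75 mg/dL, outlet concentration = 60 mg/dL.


K = Qb * (Cb_in - Cb_out) / Cb_in
K = 373 * (75 - 60) / 75
K = 74.6 mL/min


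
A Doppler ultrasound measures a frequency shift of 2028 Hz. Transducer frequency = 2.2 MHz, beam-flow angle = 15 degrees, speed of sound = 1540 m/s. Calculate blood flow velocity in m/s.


v = fd * c / (2 * f0 * cos(theta))
v = 2028 * 1540 / (2 * 2.2000e+06 * cos(15))
v = 0.7348 m/s


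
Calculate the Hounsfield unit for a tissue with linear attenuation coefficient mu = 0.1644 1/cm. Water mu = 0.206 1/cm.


HU = ((mu_tissue - mu_water) / mu_water) * 1000
HU = ((0.1644 - 0.206) / 0.206) * 1000
HU = -201.9


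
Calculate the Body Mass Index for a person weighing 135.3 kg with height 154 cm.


BMI = weight / height^2
height = 154 cm = 1.54 m
BMI = 135.3 / 1.54^2
BMI = 57.05 kg/m^2


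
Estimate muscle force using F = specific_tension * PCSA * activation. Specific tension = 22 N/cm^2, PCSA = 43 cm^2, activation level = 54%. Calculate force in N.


F = sigma * PCSA * activation
F = 22 * 43 * 0.54
F = 510.8 N


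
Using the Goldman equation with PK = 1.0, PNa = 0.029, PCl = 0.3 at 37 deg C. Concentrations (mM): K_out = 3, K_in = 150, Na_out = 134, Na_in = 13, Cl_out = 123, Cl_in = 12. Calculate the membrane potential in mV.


Vm = (RT/F)*ln((PK*Ko + PNa*Nao + PCl*Cli)/(PK*Ki + PNa*Nai + PCl*Clo))
Numer = 10.486, Denom = 187.277
Vm = -77.04 mV


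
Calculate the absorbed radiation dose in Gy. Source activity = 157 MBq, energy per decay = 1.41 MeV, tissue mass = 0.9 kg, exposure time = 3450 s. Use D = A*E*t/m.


A = 157 MBq = 1.5700e+08 Bq
E = 1.41 MeV = 2.25882e-13 J
D = A*E*t/m = 1.5700e+08*2.25882e-13*3450/0.9
D = 0.1359 Gy


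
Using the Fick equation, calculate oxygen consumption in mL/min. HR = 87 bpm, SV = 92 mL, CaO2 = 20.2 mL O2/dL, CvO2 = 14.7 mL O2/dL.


CO = HR*SV = 87*92/1000 = 8.004 L/min
a-v O2 diff = 20.2 - 14.7 = 5.5 mL/dL
VO2 = CO * (CaO2-CvO2) * 10 dL/L
VO2 = 8.004 * 5.5 * 10
VO2 = 440.2 mL/min


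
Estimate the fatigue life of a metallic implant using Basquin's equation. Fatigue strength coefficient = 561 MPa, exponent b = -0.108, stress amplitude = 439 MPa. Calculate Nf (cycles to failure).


sigma_a = sigma_f' * (2Nf)^b
2Nf = (sigma_a/sigma_f')^(1/b)
2Nf = (439/561)^(1/-0.108)
2Nf = 9.6849136
Nf = 4.842


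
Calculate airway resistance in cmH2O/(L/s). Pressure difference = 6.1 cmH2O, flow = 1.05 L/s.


R = dP / flow
R = 6.1 / 1.05
R = 5.81 cmH2O/(L/s)


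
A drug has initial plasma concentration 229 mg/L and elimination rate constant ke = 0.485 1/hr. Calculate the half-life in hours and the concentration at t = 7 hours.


t_half = ln(2) / ke = 0.693147 / 0.485 = 1.429 hr
C(t) = C0 * exp(-ke*t) = 229 * exp(-0.485*7)
C(7) = 7.681 mg/L


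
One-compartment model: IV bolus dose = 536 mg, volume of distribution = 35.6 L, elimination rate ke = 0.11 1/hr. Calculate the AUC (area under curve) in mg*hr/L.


C0 = Dose/Vd = 536/35.6 = 15.0562 mg/L
AUC = C0/ke = 15.0562/0.11
AUC = 136.9 mg*hr/L


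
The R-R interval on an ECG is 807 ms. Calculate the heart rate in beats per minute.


HR = 60 / RR_interval(s)
RR = 807 ms = 0.807 s
HR = 60 / 0.807 = 74.35 bpm


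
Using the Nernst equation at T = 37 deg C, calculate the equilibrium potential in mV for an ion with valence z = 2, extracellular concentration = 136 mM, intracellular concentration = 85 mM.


E = (RT/(zF)) * ln(C_out/C_in)
T = 37 + 273.15 = 310.15 K
E = (8.314 * 310.15 / (2 * 96485)) * ln(136/85)
E = 6.28 mV


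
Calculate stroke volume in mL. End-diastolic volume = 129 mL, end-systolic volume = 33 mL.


SV = EDV - ESV
SV = 129 - 33
SV = 96 mL


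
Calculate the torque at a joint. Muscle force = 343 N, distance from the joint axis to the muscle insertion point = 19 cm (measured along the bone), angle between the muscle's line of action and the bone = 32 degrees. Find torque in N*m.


Torque = F * d * sin(theta)   (moment arm = d*sin(theta))
d = 19 cm = 0.19 m
Torque = 343 * 0.19 * sin(32)
Torque = 34.53 N*m


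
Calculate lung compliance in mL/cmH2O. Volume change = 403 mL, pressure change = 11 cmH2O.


C = dV / dP
C = 403 / 11
C = 36.64 mL/cmH2O


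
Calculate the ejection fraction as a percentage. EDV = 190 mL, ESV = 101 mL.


SV = EDV - ESV = 190 - 101 = 89 mL
EF = SV/EDV * 100 = 89/190 * 100
EF = 46.84%


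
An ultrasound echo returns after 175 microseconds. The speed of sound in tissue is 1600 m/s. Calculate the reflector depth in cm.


depth = c * t / 2
t = 175 us = 1.7500e-04 s
depth = 1600 * 1.7500e-04 / 2
depth = 0.14 m = 14 cm


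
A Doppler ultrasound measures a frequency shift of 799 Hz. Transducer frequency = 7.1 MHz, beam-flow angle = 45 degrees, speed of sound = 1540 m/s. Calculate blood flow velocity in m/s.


v = fd * c / (2 * f0 * cos(theta))
v = 799 * 1540 / (2 * 7.1000e+06 * cos(45))
v = 0.1225 m/s


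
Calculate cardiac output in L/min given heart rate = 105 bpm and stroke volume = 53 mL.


CO = HR * SV
CO = 105 * 53 / 1000
CO = 5.565 L/min


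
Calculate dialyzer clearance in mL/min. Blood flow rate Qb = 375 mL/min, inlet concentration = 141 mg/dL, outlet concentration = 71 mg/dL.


K = Qb * (Cb_in - Cb_out) / Cb_in
K = 375 * (141 - 71) / 141
K = 186.2 mL/min


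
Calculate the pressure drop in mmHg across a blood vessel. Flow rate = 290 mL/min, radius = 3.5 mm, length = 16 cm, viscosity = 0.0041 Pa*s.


dP = 8*mu*L*Q / (pi*r^4)
Q = 290 mL/min = 4.83333e-06 m^3/s
dP = 53.8045 Pa = 53.8045 / 133.322 mmHg = 0.4036 mmHg


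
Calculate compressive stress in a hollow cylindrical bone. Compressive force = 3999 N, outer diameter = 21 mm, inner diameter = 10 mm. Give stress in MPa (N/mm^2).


A = pi*(r_o^2 - r_i^2)
r_o = 10.5 mm, r_i = 5 mm
A = 267.821 mm^2
sigma = F/A = 3999 / 267.821
sigma = 14.93 MPa


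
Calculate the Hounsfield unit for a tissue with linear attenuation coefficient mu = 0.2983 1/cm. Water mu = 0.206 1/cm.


HU = ((mu_tissue - mu_water) / mu_water) * 1000
HU = ((0.2983 - 0.206) / 0.206) * 1000
HU = 448.1


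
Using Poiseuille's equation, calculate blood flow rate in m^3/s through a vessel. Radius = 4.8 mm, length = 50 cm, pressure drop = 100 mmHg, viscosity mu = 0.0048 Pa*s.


Q = pi*r^4*dP / (8*mu*L)
r = 0.0048 m, L = 0.5 m
dP = 100 mmHg = 13332.2 Pa
Q = 0.001158 m^3/s


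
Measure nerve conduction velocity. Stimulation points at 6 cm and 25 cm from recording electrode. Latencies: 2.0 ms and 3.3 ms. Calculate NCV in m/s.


Distance = (25 - 6) / 100 = 0.19 m
dt = (3.3 - 2.0) / 1000 = 0.0013 s
NCV = dist / dt = 146.2 m/s


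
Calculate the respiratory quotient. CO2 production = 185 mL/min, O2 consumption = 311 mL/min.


RQ = VCO2 / VO2
RQ = 185 / 311
RQ = 0.5949


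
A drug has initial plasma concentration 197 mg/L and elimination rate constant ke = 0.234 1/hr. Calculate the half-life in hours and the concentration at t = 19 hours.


t_half = ln(2) / ke = 0.693147 / 0.234 = 2.962 hr
C(t) = C0 * exp(-ke*t) = 197 * exp(-0.234*19)
C(19) = 2.31 mg/L


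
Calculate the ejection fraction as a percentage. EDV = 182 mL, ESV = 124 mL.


SV = EDV - ESV = 182 - 124 = 58 mL
EF = SV/EDV * 100 = 58/182 * 100
EF = 31.87%


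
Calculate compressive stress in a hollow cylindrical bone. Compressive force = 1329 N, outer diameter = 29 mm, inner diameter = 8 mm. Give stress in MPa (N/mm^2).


A = pi*(r_o^2 - r_i^2)
r_o = 14.5 mm, r_i = 4 mm
A = 610.254 mm^2
sigma = F/A = 1329 / 610.254
sigma = 2.178 MPa


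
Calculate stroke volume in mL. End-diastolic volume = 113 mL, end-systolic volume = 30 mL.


SV = EDV - ESV
SV = 113 - 30
SV = 83 mL


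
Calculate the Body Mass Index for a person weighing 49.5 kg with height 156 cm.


BMI = weight / height^2
height = 156 cm = 1.56 m
BMI = 49.5 / 1.56^2
BMI = 20.34 kg/m^2


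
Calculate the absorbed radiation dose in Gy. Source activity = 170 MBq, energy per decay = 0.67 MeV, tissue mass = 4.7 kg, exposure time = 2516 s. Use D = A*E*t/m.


A = 170 MBq = 1.7000e+08 Bq
E = 0.67 MeV = 1.07334e-13 J
D = A*E*t/m = 1.7000e+08*1.07334e-13*2516/4.7
D = 0.009768 Gy


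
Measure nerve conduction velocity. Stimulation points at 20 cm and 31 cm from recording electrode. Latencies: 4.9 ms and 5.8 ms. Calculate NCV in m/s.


Distance = (31 - 20) / 100 = 0.11 m
dt = (5.8 - 4.9) / 1000 = 9.0000e-04 s
NCV = dist / dt = 122.2 m/s


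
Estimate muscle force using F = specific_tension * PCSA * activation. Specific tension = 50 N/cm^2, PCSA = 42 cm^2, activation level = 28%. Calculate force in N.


F = sigma * PCSA * activation
F = 50 * 42 * 0.28
F = 588 N


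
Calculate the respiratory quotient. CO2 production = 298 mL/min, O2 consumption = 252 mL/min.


RQ = VCO2 / VO2
RQ = 298 / 252
RQ = 1.183


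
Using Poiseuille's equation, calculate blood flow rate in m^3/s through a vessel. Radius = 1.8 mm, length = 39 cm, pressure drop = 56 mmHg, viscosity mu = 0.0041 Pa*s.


Q = pi*r^4*dP / (8*mu*L)
r = 0.0018 m, L = 0.39 m
dP = 56 mmHg = 7466.032 Pa
Q = 1.9248e-05 m^3/s


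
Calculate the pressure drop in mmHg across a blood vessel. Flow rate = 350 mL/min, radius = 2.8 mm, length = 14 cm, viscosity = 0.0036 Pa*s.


dP = 8*mu*L*Q / (pi*r^4)
Q = 350 mL/min = 5.83333e-06 m^3/s
dP = 121.802 Pa = 121.802 / 133.322 mmHg = 0.9136 mmHg


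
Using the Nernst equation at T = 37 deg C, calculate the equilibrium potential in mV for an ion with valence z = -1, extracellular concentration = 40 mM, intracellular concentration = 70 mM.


E = (RT/(zF)) * ln(C_out/C_in)
T = 37 + 273.15 = 310.15 K
E = (8.314 * 310.15 / (-1 * 96485)) * ln(40/70)
E = 14.96 mV


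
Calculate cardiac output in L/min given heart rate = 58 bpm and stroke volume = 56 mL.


CO = HR * SV
CO = 58 * 56 / 1000
CO = 3.248 L/min


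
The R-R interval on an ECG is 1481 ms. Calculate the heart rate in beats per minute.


HR = 60 / RR_interval(s)
RR = 1481 ms = 1.481 s
HR = 60 / 1.481 = 40.51 bpm


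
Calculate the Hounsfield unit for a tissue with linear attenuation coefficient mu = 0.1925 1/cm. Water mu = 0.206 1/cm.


HU = ((mu_tissue - mu_water) / mu_water) * 1000
HU = ((0.1925 - 0.206) / 0.206) * 1000
HU = -65.53


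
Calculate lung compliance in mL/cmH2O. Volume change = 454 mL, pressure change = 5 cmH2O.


C = dV / dP
C = 454 / 5
C = 90.8 mL/cmH2O


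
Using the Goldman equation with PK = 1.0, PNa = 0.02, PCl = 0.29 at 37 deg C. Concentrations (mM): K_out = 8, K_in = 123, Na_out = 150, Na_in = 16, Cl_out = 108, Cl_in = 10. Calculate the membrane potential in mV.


Vm = (RT/F)*ln((PK*Ko + PNa*Nao + PCl*Cli)/(PK*Ki + PNa*Nai + PCl*Clo))
Numer = 13.9, Denom = 154.64
Vm = -64.39 mV


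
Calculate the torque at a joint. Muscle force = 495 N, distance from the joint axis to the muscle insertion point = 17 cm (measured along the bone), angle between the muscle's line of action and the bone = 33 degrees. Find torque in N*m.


Torque = F * d * sin(theta)   (moment arm = d*sin(theta))
d = 17 cm = 0.17 m
Torque = 495 * 0.17 * sin(33)
Torque = 45.83 N*m


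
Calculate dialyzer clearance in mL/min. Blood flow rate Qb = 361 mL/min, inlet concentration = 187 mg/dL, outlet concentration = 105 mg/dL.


K = Qb * (Cb_in - Cb_out) / Cb_in
K = 361 * (187 - 105) / 187
K = 158.3 mL/min


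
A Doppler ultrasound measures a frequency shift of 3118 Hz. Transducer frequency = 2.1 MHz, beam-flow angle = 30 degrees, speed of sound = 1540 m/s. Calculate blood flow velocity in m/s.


v = fd * c / (2 * f0 * cos(theta))
v = 3118 * 1540 / (2 * 2.1000e+06 * cos(30))
v = 1.32 m/s


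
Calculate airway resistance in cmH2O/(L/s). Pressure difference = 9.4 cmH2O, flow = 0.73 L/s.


R = dP / flow
R = 9.4 / 0.73
R = 12.88 cmH2O/(L/s)


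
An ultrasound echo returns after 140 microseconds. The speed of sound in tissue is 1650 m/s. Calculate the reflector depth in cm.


depth = c * t / 2
t = 140 us = 1.4000e-04 s
depth = 1650 * 1.4000e-04 / 2
depth = 0.1155 m = 11.55 cm


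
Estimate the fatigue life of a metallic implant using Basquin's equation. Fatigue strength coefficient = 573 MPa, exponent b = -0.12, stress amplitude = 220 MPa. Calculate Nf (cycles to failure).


sigma_a = sigma_f' * (2Nf)^b
2Nf = (sigma_a/sigma_f')^(1/b)
2Nf = (220/573)^(1/-0.12)
2Nf = 2913.6196
Nf = 1457


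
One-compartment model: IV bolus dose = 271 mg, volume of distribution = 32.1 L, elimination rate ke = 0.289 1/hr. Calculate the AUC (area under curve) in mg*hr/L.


C0 = Dose/Vd = 271/32.1 = 8.44237 mg/L
AUC = C0/ke = 8.44237/0.289
AUC = 29.21 mg*hr/L


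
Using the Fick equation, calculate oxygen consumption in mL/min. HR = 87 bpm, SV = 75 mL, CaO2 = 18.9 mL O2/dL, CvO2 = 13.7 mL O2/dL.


CO = HR*SV = 87*75/1000 = 6.525 L/min
a-v O2 diff = 18.9 - 13.7 = 5.2 mL/dL
VO2 = CO * (CaO2-CvO2) * 10 dL/L
VO2 = 6.525 * 5.2 * 10
VO2 = 339.3 mL/min


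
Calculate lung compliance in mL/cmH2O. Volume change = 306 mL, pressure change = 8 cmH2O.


C = dV / dP
C = 306 / 8
C = 38.25 mL/cmH2O


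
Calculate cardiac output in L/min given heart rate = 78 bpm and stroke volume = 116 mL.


CO = HR * SV
CO = 78 * 116 / 1000
CO = 9.048 L/min


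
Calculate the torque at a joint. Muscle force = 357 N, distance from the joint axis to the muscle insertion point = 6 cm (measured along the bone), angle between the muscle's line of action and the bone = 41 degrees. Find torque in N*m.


Torque = F * d * sin(theta)   (moment arm = d*sin(theta))
d = 6 cm = 0.06 m
Torque = 357 * 0.06 * sin(41)
Torque = 14.05 N*m


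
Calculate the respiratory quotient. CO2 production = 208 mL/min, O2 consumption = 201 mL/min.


RQ = VCO2 / VO2
RQ = 208 / 201
RQ = 1.035
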